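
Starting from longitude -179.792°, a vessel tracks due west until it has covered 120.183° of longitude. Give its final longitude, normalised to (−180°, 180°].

Start at -179.792°; shift −120.183° → -299.975°.
-299.975° lies outside (−180°, 180°]; add 360° → +60.025°.

+60.025°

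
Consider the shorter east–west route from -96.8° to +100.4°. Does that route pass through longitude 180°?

Yes

Naïve |100.4 − -96.8| = 197.2° > 180°, so the shorter arc goes the other way round — across 180°.
Signed shortest Δλ = ((100.4 − -96.8 + 180) mod 360) − 180 = -162.8°.
Going west by 162.8° from -96.8° passes through 180° before reaching +100.4°.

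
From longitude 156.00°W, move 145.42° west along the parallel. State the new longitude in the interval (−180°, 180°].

Start at -156.00°; shift −145.42° → -301.42°.
-301.42° lies outside (−180°, 180°]; add 360° → +58.58°.

58.58°E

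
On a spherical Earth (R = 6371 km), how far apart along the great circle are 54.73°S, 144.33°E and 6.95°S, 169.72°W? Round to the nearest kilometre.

6691 km

Δλ = -169.72 − 144.33 = -314.05°; wrapped into (−180°, 180°]: 45.95°.
Δφ = -6.95 − -54.73 = 47.78°.
a = sin²(Δφ/2) + cos φ₁ · cos φ₂ · sin²(Δλ/2) = 0.251340.
c = 2·atan2(√a, √(1−a)) = 1.05029 rad → d = 6371·c ≈ 6691.39 km.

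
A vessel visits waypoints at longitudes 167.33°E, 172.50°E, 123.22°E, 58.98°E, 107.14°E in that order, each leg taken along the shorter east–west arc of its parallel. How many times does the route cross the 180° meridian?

Leg 1: +167.33° → +172.50°, shortest Δλ = 5.17° (east) — does not cross 180°.
Leg 2: +172.50° → +123.22°, shortest Δλ = -49.28° (west) — does not cross 180°.
Leg 3: +123.22° → +58.98°, shortest Δλ = -64.24° (west) — does not cross 180°.
Leg 4: +58.98° → +107.14°, shortest Δλ = 48.16° (east) — does not cross 180°.
Total crossings: 0.

0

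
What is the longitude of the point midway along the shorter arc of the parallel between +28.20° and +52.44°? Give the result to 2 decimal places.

+40.32°

Signed shortest Δλ from +28.20° to +52.44° is +24.24°.
Midpoint longitude = +28.20° + (+24.24°)/2 = +28.20° + 12.12° = +40.32°.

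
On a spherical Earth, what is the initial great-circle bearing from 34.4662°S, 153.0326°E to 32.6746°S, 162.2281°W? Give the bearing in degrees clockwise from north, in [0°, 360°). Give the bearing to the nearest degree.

Δλ = -162.2281 − 153.0326 = -315.2607°; wrapped into (−180°, 180°]: 44.7393°.
θ = atan2( sin Δλ · cos φ₂ , cos φ₁ · sin φ₂ − sin φ₁ · cos φ₂ · cos Δλ )
  = atan2(0.59249, -0.10673) = 100.212° → normalised to [0°, 360°): 100.212°.

100°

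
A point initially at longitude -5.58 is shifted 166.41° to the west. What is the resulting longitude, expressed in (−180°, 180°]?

-171.99°

Start at -5.58°; shift −166.41° → -171.99°.
-171.99° already lies in (−180°, 180°].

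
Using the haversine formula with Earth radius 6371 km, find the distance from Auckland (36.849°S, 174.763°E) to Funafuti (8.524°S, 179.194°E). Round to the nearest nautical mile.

1718 nmi

Δλ = 179.194 − 174.763 = 4.431°.
Δφ = -8.524 − -36.849 = 28.325°.
a = sin²(Δφ/2) + cos φ₁ · cos φ₂ · sin²(Δλ/2) = 0.061047.
c = 2·atan2(√a, √(1−a)) = 0.49933 rad → d = 6371·c ≈ 3181.21 km ≈ 1717.72 nmi.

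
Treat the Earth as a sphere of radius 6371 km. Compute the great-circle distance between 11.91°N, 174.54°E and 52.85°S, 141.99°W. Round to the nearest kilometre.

Δλ = -141.99 − 174.54 = -316.53°; wrapped into (−180°, 180°]: 43.47°.
Δφ = -52.85 − 11.91 = -64.76°.
a = sin²(Δφ/2) + cos φ₁ · cos φ₂ · sin²(Δλ/2) = 0.367827.
c = 2·atan2(√a, √(1−a)) = 1.30327 rad → d = 6371·c ≈ 8303.13 km.

8303 km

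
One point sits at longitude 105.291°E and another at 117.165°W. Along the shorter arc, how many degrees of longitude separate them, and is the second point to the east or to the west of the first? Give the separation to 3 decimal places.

137.544° east

Raw difference: -117.165 − 105.291 = -222.456°.
Normalise into (−180°, 180°]: -222.456° + 360° = 137.544°.
Positive ⇒ the second point lies to the east; separation 137.544°.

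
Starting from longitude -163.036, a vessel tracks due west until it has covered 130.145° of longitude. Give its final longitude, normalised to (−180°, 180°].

+66.819°

Start at -163.036°; shift −130.145° → -293.181°.
-293.181° lies outside (−180°, 180°]; add 360° → +66.819°.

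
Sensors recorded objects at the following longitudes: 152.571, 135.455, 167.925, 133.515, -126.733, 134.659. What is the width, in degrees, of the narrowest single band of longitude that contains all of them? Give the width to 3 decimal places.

Sort the longitudes: -126.733°, +133.515°, +134.659°, +135.455°, +152.571°, +167.925°.
Eastward gaps between consecutive values (wrapping around): 260.248°, 1.144°, 0.796°, 17.116°, 15.354°, 65.342°.
Largest gap = 260.248° ⇒ minimal covering band is its complement: 360° − 260.248° = 99.752°.
Band runs from +133.515° eastward to -126.733°, crossing the antimeridian.

99.752°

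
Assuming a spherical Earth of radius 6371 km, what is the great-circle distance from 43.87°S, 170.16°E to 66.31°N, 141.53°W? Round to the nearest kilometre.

12924 km

Δλ = -141.53 − 170.16 = -311.69°; wrapped into (−180°, 180°]: 48.31°.
Δφ = 66.31 − -43.87 = 110.18°.
a = sin²(Δφ/2) + cos φ₁ · cos φ₂ · sin²(Δλ/2) = 0.720988.
c = 2·atan2(√a, √(1−a)) = 2.02860 rad → d = 6371·c ≈ 12924.19 km.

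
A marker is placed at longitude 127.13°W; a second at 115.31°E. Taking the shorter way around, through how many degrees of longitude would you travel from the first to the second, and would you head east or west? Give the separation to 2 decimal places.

Raw difference: 115.31 − -127.13 = 242.44°.
Normalise into (−180°, 180°]: 242.44° − 360° = -117.56°.
Negative ⇒ the second point lies to the west; separation 117.56°.

117.56° west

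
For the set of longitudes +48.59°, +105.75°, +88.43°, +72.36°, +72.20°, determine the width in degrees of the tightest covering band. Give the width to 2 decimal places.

Sort the longitudes: +48.59°, +72.20°, +72.36°, +88.43°, +105.75°.
Eastward gaps between consecutive values (wrapping around): 23.61°, 0.16°, 16.07°, 17.32°, 302.84°.
Largest gap = 302.84° ⇒ minimal covering band is its complement: 360° − 302.84° = 57.16°.
Band runs from +48.59° eastward to +105.75°.

57.16°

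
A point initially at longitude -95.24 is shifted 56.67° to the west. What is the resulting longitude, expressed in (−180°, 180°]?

Start at -95.24°; shift −56.67° → -151.91°.
-151.91° already lies in (−180°, 180°].

-151.91°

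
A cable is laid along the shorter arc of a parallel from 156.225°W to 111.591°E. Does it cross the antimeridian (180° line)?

Yes

Naïve |111.591 − -156.225| = 267.816° > 180°, so the shorter arc goes the other way round — across 180°.
Signed shortest Δλ = ((111.591 − -156.225 + 180) mod 360) − 180 = -92.184°.
Going west by 92.184° from -156.225° passes through 180° before reaching +111.591°.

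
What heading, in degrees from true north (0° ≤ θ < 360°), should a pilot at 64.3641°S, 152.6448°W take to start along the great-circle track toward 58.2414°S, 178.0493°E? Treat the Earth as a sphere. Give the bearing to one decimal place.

Δλ = 178.0493 − -152.6448 = 330.6941°; wrapped into (−180°, 180°]: -29.3059°.
θ = atan2( sin Δλ · cos φ₂ , cos φ₁ · sin φ₂ − sin φ₁ · cos φ₂ · cos Δλ )
  = atan2(-0.25763, 0.04593) = -79.892° → normalised to [0°, 360°): 280.108°.

280.1°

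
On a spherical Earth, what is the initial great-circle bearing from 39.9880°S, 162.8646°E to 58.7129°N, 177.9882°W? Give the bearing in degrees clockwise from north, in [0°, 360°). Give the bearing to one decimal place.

Δλ = -177.9882 − 162.8646 = -340.8528°; wrapped into (−180°, 180°]: 19.1472°.
θ = atan2( sin Δλ · cos φ₂ , cos φ₁ · sin φ₂ − sin φ₁ · cos φ₂ · cos Δλ )
  = atan2(0.17034, 0.97003) = 9.960° → normalised to [0°, 360°): 9.960°.

10.0°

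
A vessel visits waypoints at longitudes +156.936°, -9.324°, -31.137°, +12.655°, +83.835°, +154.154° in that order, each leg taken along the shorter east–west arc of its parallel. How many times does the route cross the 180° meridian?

0

Leg 1: +156.936° → -9.324°, shortest Δλ = -166.26° (west) — does not cross 180°.
Leg 2: -9.324° → -31.137°, shortest Δλ = -21.813° (west) — does not cross 180°.
Leg 3: -31.137° → +12.655°, shortest Δλ = 43.792° (east) — does not cross 180°.
Leg 4: +12.655° → +83.835°, shortest Δλ = 71.18° (east) — does not cross 180°.
Leg 5: +83.835° → +154.154°, shortest Δλ = 70.319° (east) — does not cross 180°.
Total crossings: 0.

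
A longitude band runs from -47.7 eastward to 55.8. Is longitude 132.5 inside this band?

Band width going east from -47.7° to +55.8°: ((55.8 − -47.7) mod 360) = 103.5°.
Offset of +132.5° east of the west edge: ((132.5 − -47.7) mod 360) = 180.2°.
180.2° > 103.5° ⇒ outside.

No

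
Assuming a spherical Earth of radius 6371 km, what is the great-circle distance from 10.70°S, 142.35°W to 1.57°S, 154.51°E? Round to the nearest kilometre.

7042 km

Δλ = 154.51 − -142.35 = 296.86°; wrapped into (−180°, 180°]: -63.14°.
Δφ = -1.57 − -10.70 = 9.13°.
a = sin²(Δφ/2) + cos φ₁ · cos φ₂ · sin²(Δλ/2) = 0.275562.
c = 2·atan2(√a, √(1−a)) = 1.10529 rad → d = 6371·c ≈ 7041.79 km.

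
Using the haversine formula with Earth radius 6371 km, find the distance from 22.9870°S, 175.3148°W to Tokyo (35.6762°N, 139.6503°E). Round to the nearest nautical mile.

Δλ = 139.6503 − -175.3148 = 314.9651°; wrapped into (−180°, 180°]: -45.0349°.
Δφ = 35.6762 − -22.9870 = 58.6632°.
a = sin²(Δφ/2) + cos φ₁ · cos φ₂ · sin²(Δλ/2) = 0.349643.
c = 2·atan2(√a, √(1−a)) = 1.26536 rad → d = 6371·c ≈ 8061.58 km ≈ 4352.90 nmi.

4353 nmi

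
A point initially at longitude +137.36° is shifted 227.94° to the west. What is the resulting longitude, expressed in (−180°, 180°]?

-90.58°

Start at +137.36°; shift −227.94° → -90.58°.
-90.58° already lies in (−180°, 180°].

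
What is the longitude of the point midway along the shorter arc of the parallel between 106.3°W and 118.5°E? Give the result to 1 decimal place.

Signed shortest Δλ from -106.3° to +118.5° is -135.2°.
Midpoint longitude = -106.3° + (-135.2°)/2 = -106.3° − 67.6° = -173.9°.
(The naïve average (-106.3 + +118.5)/2 = 6.1° is on the wrong side of the globe.)

173.9°W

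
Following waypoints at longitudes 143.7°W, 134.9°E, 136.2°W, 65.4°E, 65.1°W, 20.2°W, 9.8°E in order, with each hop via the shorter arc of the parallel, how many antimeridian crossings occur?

3

Leg 1: -143.7° → +134.9°, shortest Δλ = -81.4° (west) — crosses 180°.
Leg 2: +134.9° → -136.2°, shortest Δλ = 88.9° (east) — crosses 180°.
Leg 3: -136.2° → +65.4°, shortest Δλ = -158.4° (west) — crosses 180°.
Leg 4: +65.4° → -65.1°, shortest Δλ = -130.5° (west) — does not cross 180°.
Leg 5: -65.1° → -20.2°, shortest Δλ = 44.9° (east) — does not cross 180°.
Leg 6: -20.2° → +9.8°, shortest Δλ = 30.0° (east) — does not cross 180°.
Total crossings: 3.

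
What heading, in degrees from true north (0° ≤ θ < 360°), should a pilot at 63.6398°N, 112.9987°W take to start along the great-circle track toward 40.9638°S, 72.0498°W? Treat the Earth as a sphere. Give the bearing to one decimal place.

148.3°

Δλ = -72.0498 − -112.9987 = 40.9489°.
θ = atan2( sin Δλ · cos φ₂ , cos φ₁ · sin φ₂ − sin φ₁ · cos φ₂ · cos Δλ )
  = atan2(0.49490, -0.80212) = 148.326° → normalised to [0°, 360°): 148.326°.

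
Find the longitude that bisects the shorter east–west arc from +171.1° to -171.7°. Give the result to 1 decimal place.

+179.7°

Signed shortest Δλ from +171.1° to -171.7° is +17.2°.
Midpoint longitude = +171.1° + (+17.2°)/2 = +171.1° + 8.6° = +179.7°.
(The naïve average (+171.1 + -171.7)/2 = -0.3° is on the wrong side of the globe.)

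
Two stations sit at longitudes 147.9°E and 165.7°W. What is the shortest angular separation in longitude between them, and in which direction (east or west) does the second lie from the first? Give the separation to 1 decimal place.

Raw difference: -165.7 − 147.9 = -313.6°.
Normalise into (−180°, 180°]: -313.6° + 360° = 46.4°.
Positive ⇒ the second point lies to the east; separation 46.4°.

46.4° east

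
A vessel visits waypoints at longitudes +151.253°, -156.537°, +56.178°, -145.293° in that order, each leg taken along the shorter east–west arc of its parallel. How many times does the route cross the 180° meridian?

Leg 1: +151.253° → -156.537°, shortest Δλ = 52.21° (east) — crosses 180°.
Leg 2: -156.537° → +56.178°, shortest Δλ = -147.285° (west) — crosses 180°.
Leg 3: +56.178° → -145.293°, shortest Δλ = 158.529° (east) — crosses 180°.
Total crossings: 3.

3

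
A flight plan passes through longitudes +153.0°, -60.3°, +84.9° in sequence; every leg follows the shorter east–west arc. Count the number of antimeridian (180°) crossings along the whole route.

1

Leg 1: +153.0° → -60.3°, shortest Δλ = 146.7° (east) — crosses 180°.
Leg 2: -60.3° → +84.9°, shortest Δλ = 145.2° (east) — does not cross 180°.
Total crossings: 1.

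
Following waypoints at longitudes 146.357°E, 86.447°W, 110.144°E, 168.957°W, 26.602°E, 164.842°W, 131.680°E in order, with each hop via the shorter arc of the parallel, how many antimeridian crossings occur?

6

Leg 1: +146.357° → -86.447°, shortest Δλ = 127.196° (east) — crosses 180°.
Leg 2: -86.447° → +110.144°, shortest Δλ = -163.409° (west) — crosses 180°.
Leg 3: +110.144° → -168.957°, shortest Δλ = 80.899° (east) — crosses 180°.
Leg 4: -168.957° → +26.602°, shortest Δλ = -164.441° (west) — crosses 180°.
Leg 5: +26.602° → -164.842°, shortest Δλ = 168.556° (east) — crosses 180°.
Leg 6: -164.842° → +131.680°, shortest Δλ = -63.478° (west) — crosses 180°.
Total crossings: 6.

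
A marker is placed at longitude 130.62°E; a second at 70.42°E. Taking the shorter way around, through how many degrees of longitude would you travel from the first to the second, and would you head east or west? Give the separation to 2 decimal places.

60.20° west

Raw difference: 70.42 − 130.62 = -60.2°.
Normalise into (−180°, 180°]: -60.2° stays -60.2°.
Negative ⇒ the second point lies to the west; separation 60.20°.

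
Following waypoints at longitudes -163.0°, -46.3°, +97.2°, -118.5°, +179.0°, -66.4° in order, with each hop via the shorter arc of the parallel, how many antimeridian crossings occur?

3

Leg 1: -163.0° → -46.3°, shortest Δλ = 116.7° (east) — does not cross 180°.
Leg 2: -46.3° → +97.2°, shortest Δλ = 143.5° (east) — does not cross 180°.
Leg 3: +97.2° → -118.5°, shortest Δλ = 144.3° (east) — crosses 180°.
Leg 4: -118.5° → +179.0°, shortest Δλ = -62.5° (west) — crosses 180°.
Leg 5: +179.0° → -66.4°, shortest Δλ = 114.6° (east) — crosses 180°.
Total crossings: 3.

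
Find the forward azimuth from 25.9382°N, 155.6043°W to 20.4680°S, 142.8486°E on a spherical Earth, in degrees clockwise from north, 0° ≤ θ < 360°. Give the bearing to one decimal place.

Δλ = 142.8486 − -155.6043 = 298.4529°; wrapped into (−180°, 180°]: -61.5471°.
θ = atan2( sin Δλ · cos φ₂ , cos φ₁ · sin φ₂ − sin φ₁ · cos φ₂ · cos Δλ )
  = atan2(-0.82370, -0.50970) = -121.749° → normalised to [0°, 360°): 238.251°.

238.3°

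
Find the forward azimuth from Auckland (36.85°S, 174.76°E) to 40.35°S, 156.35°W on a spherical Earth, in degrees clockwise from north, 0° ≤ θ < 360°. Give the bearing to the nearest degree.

108°

Δλ = -156.35 − 174.76 = -331.11°; wrapped into (−180°, 180°]: 28.89°.
θ = atan2( sin Δλ · cos φ₂ , cos φ₁ · sin φ₂ − sin φ₁ · cos φ₂ · cos Δλ )
  = atan2(0.36819, -0.11793) = 107.760° → normalised to [0°, 360°): 107.760°.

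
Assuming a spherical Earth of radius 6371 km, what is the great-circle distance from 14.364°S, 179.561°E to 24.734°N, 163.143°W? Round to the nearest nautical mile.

2557 nmi

Δλ = -163.143 − 179.561 = -342.704°; wrapped into (−180°, 180°]: 17.296°.
Δφ = 24.734 − -14.364 = 39.098°.
a = sin²(Δφ/2) + cos φ₁ · cos φ₂ · sin²(Δλ/2) = 0.131859.
c = 2·atan2(√a, √(1−a)) = 0.74324 rad → d = 6371·c ≈ 4735.16 km ≈ 2556.78 nmi.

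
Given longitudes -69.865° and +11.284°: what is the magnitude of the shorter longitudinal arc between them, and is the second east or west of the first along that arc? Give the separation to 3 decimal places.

Raw difference: 11.284 − -69.865 = 81.149°.
Normalise into (−180°, 180°]: 81.149° stays 81.149°.
Positive ⇒ the second point lies to the east; separation 81.149°.

81.149° east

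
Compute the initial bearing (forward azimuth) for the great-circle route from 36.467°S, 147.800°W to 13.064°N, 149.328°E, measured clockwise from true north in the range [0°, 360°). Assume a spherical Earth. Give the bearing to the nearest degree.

Δλ = 149.328 − -147.800 = 297.128°; wrapped into (−180°, 180°]: -62.872°.
θ = atan2( sin Δλ · cos φ₂ , cos φ₁ · sin φ₂ − sin φ₁ · cos φ₂ · cos Δλ )
  = atan2(-0.86696, 0.44578) = -62.788° → normalised to [0°, 360°): 297.212°.

297°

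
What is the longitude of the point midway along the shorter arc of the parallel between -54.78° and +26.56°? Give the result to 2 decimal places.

Signed shortest Δλ from -54.78° to +26.56° is +81.34°.
Midpoint longitude = -54.78° + (+81.34°)/2 = -54.78° + 40.67° = -14.11°.

-14.11°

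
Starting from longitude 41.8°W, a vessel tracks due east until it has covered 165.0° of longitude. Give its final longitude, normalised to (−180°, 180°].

123.2°E

Start at -41.8°; shift +165.0° → +123.2°.
+123.2° already lies in (−180°, 180°].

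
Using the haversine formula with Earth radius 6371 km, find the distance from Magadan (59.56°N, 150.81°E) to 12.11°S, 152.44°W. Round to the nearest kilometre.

Δλ = -152.44 − 150.81 = -303.25°; wrapped into (−180°, 180°]: 56.75°.
Δφ = -12.11 − 59.56 = -71.67°.
a = sin²(Δφ/2) + cos φ₁ · cos φ₂ · sin²(Δλ/2) = 0.454634.
c = 2·atan2(√a, √(1−a)) = 1.47994 rad → d = 6371·c ≈ 9428.70 km.

9429 km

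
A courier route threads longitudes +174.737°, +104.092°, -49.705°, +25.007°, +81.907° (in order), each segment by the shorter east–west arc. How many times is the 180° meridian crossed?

Leg 1: +174.737° → +104.092°, shortest Δλ = -70.645° (west) — does not cross 180°.
Leg 2: +104.092° → -49.705°, shortest Δλ = -153.797° (west) — does not cross 180°.
Leg 3: -49.705° → +25.007°, shortest Δλ = 74.712° (east) — does not cross 180°.
Leg 4: +25.007° → +81.907°, shortest Δλ = 56.9° (east) — does not cross 180°.
Total crossings: 0.

0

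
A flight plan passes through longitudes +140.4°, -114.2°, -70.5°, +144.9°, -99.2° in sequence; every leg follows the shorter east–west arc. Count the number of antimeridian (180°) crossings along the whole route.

3

Leg 1: +140.4° → -114.2°, shortest Δλ = 105.4° (east) — crosses 180°.
Leg 2: -114.2° → -70.5°, shortest Δλ = 43.7° (east) — does not cross 180°.
Leg 3: -70.5° → +144.9°, shortest Δλ = -144.6° (west) — crosses 180°.
Leg 4: +144.9° → -99.2°, shortest Δλ = 115.9° (east) — crosses 180°.
Total crossings: 3.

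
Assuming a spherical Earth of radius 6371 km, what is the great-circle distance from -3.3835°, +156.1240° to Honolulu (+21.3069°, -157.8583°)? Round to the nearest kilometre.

5711 km

Δλ = -157.8583 − 156.1240 = -313.9823°; wrapped into (−180°, 180°]: 46.0177°.
Δφ = 21.3069 − -3.3835 = 24.6904°.
a = sin²(Δφ/2) + cos φ₁ · cos φ₂ · sin²(Δλ/2) = 0.187802.
c = 2·atan2(√a, √(1−a)) = 0.89644 rad → d = 6371·c ≈ 5711.20 km.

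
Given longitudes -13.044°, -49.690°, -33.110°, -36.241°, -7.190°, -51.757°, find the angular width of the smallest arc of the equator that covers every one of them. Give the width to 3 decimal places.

44.567°

Sort the longitudes: -51.757°, -49.690°, -36.241°, -33.110°, -13.044°, -7.190°.
Eastward gaps between consecutive values (wrapping around): 2.067°, 13.449°, 3.131°, 20.066°, 5.854°, 315.433°.
Largest gap = 315.433° ⇒ minimal covering band is its complement: 360° − 315.433° = 44.567°.
Band runs from -51.757° eastward to -7.190°.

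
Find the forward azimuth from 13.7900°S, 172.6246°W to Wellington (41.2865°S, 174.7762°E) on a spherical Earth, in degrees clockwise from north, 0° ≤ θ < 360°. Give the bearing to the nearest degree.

199°

Δλ = 174.7762 − -172.6246 = 347.4008°; wrapped into (−180°, 180°]: -12.5992°.
θ = atan2( sin Δλ · cos φ₂ , cos φ₁ · sin φ₂ − sin φ₁ · cos φ₂ · cos Δλ )
  = atan2(-0.16391, -0.46601) = -160.622° → normalised to [0°, 360°): 199.378°.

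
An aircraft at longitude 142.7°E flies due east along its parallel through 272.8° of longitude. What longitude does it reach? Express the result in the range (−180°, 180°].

Start at +142.7°; shift +272.8° → +415.5°.
+415.5° lies outside (−180°, 180°]; subtract 360° → +55.5°.

55.5°E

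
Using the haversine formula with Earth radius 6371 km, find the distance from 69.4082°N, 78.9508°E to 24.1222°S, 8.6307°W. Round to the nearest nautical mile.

Δλ = -8.6307 − 78.9508 = -87.5815°.
Δφ = -24.1222 − 69.4082 = -93.5304°.
a = sin²(Δφ/2) + cos φ₁ · cos φ₂ · sin²(Δλ/2) = 0.684514.
c = 2·atan2(√a, √(1−a)) = 1.94876 rad → d = 6371·c ≈ 12415.54 km ≈ 6703.86 nmi.

6704 nmi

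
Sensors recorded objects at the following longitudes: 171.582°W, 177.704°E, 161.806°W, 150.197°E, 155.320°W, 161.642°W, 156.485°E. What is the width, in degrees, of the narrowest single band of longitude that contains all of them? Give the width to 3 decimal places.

Sort the longitudes: -171.582°, -161.806°, -161.642°, -155.320°, +150.197°, +156.485°, +177.704°.
Eastward gaps between consecutive values (wrapping around): 9.776°, 0.164°, 6.322°, 305.517°, 6.288°, 21.219°, 10.714°.
Largest gap = 305.517° ⇒ minimal covering band is its complement: 360° − 305.517° = 54.483°.
Band runs from +150.197° eastward to -155.320°, crossing the antimeridian.

54.483°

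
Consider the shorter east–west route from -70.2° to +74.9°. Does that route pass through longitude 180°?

No

Signed shortest Δλ = ((74.9 − -70.2 + 180) mod 360) − 180 = 145.1°.
Going east by 145.1° from -70.2° reaches +74.9° without touching 180°.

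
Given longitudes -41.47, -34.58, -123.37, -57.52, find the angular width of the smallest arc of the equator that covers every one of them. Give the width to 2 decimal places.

Sort the longitudes: -123.37°, -57.52°, -41.47°, -34.58°.
Eastward gaps between consecutive values (wrapping around): 65.85°, 16.05°, 6.89°, 271.21°.
Largest gap = 271.21° ⇒ minimal covering band is its complement: 360° − 271.21° = 88.79°.
Band runs from -123.37° eastward to -34.58°.

88.79°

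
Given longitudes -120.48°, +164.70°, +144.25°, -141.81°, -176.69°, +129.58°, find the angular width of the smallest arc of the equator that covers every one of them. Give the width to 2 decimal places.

Sort the longitudes: -176.69°, -141.81°, -120.48°, +129.58°, +144.25°, +164.70°.
Eastward gaps between consecutive values (wrapping around): 34.88°, 21.33°, 250.06°, 14.67°, 20.45°, 18.61°.
Largest gap = 250.06° ⇒ minimal covering band is its complement: 360° − 250.06° = 109.94°.
Band runs from +129.58° eastward to -120.48°, crossing the antimeridian.

109.94°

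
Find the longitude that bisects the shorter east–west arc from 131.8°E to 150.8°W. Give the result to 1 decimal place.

170.5°E

Signed shortest Δλ from +131.8° to -150.8° is +77.4°.
Midpoint longitude = +131.8° + (+77.4°)/2 = +131.8° + 38.7° = +170.5°.
(The naïve average (+131.8 + -150.8)/2 = -9.5° is on the wrong side of the globe.)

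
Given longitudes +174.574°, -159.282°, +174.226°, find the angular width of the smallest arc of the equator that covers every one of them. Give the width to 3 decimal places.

Sort the longitudes: -159.282°, +174.226°, +174.574°.
Eastward gaps between consecutive values (wrapping around): 333.508°, 0.348°, 26.144°.
Largest gap = 333.508° ⇒ minimal covering band is its complement: 360° − 333.508° = 26.492°.
Band runs from +174.226° eastward to -159.282°, crossing the antimeridian.

26.492°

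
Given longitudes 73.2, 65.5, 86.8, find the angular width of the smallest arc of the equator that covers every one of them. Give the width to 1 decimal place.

21.3°

Sort the longitudes: +65.5°, +73.2°, +86.8°.
Eastward gaps between consecutive values (wrapping around): 7.7°, 13.6°, 338.7°.
Largest gap = 338.7° ⇒ minimal covering band is its complement: 360° − 338.7° = 21.3°.
Band runs from +65.5° eastward to +86.8°.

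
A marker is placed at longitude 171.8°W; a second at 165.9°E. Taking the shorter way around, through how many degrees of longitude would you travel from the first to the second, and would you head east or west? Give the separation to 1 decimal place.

22.3° west

Raw difference: 165.9 − -171.8 = 337.7°.
Normalise into (−180°, 180°]: 337.7° − 360° = -22.3°.
Negative ⇒ the second point lies to the west; separation 22.3°.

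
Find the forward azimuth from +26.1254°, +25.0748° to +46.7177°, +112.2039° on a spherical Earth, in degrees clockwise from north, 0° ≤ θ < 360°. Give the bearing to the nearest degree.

47°

Δλ = 112.2039 − 25.0748 = 87.1291°.
θ = atan2( sin Δλ · cos φ₂ , cos φ₁ · sin φ₂ − sin φ₁ · cos φ₂ · cos Δλ )
  = atan2(0.68473, 0.63849) = 47.002° → normalised to [0°, 360°): 47.002°.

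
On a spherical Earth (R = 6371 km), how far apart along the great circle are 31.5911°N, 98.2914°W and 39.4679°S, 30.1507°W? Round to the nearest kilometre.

10570 km

Δλ = -30.1507 − -98.2914 = 68.1407°.
Δφ = -39.4679 − 31.5911 = -71.0590°.
a = sin²(Δφ/2) + cos φ₁ · cos φ₂ · sin²(Δλ/2) = 0.544075.
c = 2·atan2(√a, √(1−a)) = 1.65906 rad → d = 6371·c ≈ 10569.87 km.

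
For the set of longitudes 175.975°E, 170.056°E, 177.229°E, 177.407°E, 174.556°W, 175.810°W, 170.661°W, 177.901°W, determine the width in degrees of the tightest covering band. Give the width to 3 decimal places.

19.283°

Sort the longitudes: -177.901°, -175.810°, -174.556°, -170.661°, +170.056°, +175.975°, +177.229°, +177.407°.
Eastward gaps between consecutive values (wrapping around): 2.091°, 1.254°, 3.895°, 340.717°, 5.919°, 1.254°, 0.178°, 4.692°.
Largest gap = 340.717° ⇒ minimal covering band is its complement: 360° − 340.717° = 19.283°.
Band runs from +170.056° eastward to -170.661°, crossing the antimeridian.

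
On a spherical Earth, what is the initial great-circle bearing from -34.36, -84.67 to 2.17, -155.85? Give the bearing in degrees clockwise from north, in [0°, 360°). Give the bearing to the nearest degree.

Δλ = -155.85 − -84.67 = -71.18°.
θ = atan2( sin Δλ · cos φ₂ , cos φ₁ · sin φ₂ − sin φ₁ · cos φ₂ · cos Δλ )
  = atan2(-0.94586, 0.21320) = -77.298° → normalised to [0°, 360°): 282.702°.

283°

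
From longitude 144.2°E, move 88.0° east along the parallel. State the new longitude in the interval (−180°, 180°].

Start at +144.2°; shift +88.0° → +232.2°.
+232.2° lies outside (−180°, 180°]; subtract 360° → -127.8°.

127.8°W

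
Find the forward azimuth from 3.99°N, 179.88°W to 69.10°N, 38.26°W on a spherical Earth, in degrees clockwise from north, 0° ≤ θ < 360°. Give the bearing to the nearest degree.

13°

Δλ = -38.26 − -179.88 = 141.62°.
θ = atan2( sin Δλ · cos φ₂ , cos φ₁ · sin φ₂ − sin φ₁ · cos φ₂ · cos Δλ )
  = atan2(0.22149, 0.95140) = 13.105° → normalised to [0°, 360°): 13.105°.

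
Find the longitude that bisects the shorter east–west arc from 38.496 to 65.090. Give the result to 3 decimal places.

+51.793°

Signed shortest Δλ from +38.496° to +65.090° is +26.594°.
Midpoint longitude = +38.496° + (+26.594°)/2 = +38.496° + 13.297° = +51.793°.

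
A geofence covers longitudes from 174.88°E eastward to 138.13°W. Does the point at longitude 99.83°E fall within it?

Band width going east from +174.88° to -138.13°: ((-138.13 − 174.88) mod 360) = 46.99°.
Offset of +99.83° east of the west edge: ((99.83 − 174.88) mod 360) = 284.95°.
284.95° > 46.99° ⇒ outside.

No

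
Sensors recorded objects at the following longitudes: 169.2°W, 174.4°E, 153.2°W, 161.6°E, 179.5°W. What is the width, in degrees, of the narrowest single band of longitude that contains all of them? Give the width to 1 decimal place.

45.2°

Sort the longitudes: -179.5°, -169.2°, -153.2°, +161.6°, +174.4°.
Eastward gaps between consecutive values (wrapping around): 10.3°, 16.0°, 314.8°, 12.8°, 6.1°.
Largest gap = 314.8° ⇒ minimal covering band is its complement: 360° − 314.8° = 45.2°.
Band runs from +161.6° eastward to -153.2°, crossing the antimeridian.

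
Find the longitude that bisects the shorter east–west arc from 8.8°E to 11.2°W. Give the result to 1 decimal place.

Signed shortest Δλ from +8.8° to -11.2° is -20.0°.
Midpoint longitude = +8.8° + (-20.0°)/2 = +8.8° − 10.0° = -1.2°.

1.2°W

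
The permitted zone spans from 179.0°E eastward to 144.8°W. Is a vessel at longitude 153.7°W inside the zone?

Band width going east from +179.0° to -144.8°: ((-144.8 − 179.0) mod 360) = 36.2°.
Offset of -153.7° east of the west edge: ((-153.7 − 179.0) mod 360) = 27.3°.
27.3° ≤ 36.2° ⇒ inside.

Yes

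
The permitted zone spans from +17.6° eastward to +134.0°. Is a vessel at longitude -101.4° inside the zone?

Band width going east from +17.6° to +134.0°: ((134.0 − 17.6) mod 360) = 116.4°.
Offset of -101.4° east of the west edge: ((-101.4 − 17.6) mod 360) = 241.0°.
241.0° > 116.4° ⇒ outside.

No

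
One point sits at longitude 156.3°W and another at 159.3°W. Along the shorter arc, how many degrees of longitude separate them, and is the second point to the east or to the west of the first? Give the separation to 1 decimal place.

3.0° west

Raw difference: -159.3 − -156.3 = -3.0°.
Normalise into (−180°, 180°]: -3.0° stays -3.0°.
Negative ⇒ the second point lies to the west; separation 3.0°.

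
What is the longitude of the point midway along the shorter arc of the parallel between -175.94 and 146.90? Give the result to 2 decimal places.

+165.48°

Signed shortest Δλ from -175.94° to +146.90° is -37.16°.
Midpoint longitude = -175.94° + (-37.16°)/2 = -175.94° − 18.58° = -194.52°.
Normalise into (−180°, 180°]: +165.48°.
(The naïve average (-175.94 + +146.90)/2 = -14.52° is on the wrong side of the globe.)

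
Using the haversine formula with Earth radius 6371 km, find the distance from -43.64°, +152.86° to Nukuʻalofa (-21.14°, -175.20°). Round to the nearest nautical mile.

2086 nmi

Δλ = -175.20 − 152.86 = -328.06°; wrapped into (−180°, 180°]: 31.94°.
Δφ = -21.14 − -43.64 = 22.50°.
a = sin²(Δφ/2) + cos φ₁ · cos φ₂ · sin²(Δλ/2) = 0.089156.
c = 2·atan2(√a, √(1−a)) = 0.60643 rad → d = 6371·c ≈ 3863.56 km ≈ 2086.16 nmi.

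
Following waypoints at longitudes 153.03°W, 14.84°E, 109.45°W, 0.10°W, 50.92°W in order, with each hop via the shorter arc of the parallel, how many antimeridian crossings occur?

0

Leg 1: -153.03° → +14.84°, shortest Δλ = 167.87° (east) — does not cross 180°.
Leg 2: +14.84° → -109.45°, shortest Δλ = -124.29° (west) — does not cross 180°.
Leg 3: -109.45° → -0.10°, shortest Δλ = 109.35° (east) — does not cross 180°.
Leg 4: -0.10° → -50.92°, shortest Δλ = -50.82° (west) — does not cross 180°.
Total crossings: 0.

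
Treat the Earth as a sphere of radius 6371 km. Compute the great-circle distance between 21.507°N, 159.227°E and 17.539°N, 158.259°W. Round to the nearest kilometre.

4464 km

Δλ = -158.259 − 159.227 = -317.486°; wrapped into (−180°, 180°]: 42.514°.
Δφ = 17.539 − 21.507 = -3.968°.
a = sin²(Δφ/2) + cos φ₁ · cos φ₂ · sin²(Δλ/2) = 0.117805.
c = 2·atan2(√a, √(1−a)) = 0.70070 rad → d = 6371·c ≈ 4464.18 km.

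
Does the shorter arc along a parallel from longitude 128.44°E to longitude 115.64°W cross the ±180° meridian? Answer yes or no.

Naïve |-115.64 − 128.44| = 244.08° > 180°, so the shorter arc goes the other way round — across 180°.
Signed shortest Δλ = ((-115.64 − 128.44 + 180) mod 360) − 180 = 115.92°.
Going east by 115.92° from +128.44° passes through 180° before reaching -115.64°.

Yes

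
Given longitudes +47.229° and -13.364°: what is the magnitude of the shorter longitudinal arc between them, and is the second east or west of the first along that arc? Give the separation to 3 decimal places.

Raw difference: -13.364 − 47.229 = -60.593°.
Normalise into (−180°, 180°]: -60.593° stays -60.593°.
Negative ⇒ the second point lies to the west; separation 60.593°.

60.593° west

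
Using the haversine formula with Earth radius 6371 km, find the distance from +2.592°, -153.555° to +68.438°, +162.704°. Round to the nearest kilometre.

Δλ = 162.704 − -153.555 = 316.259°; wrapped into (−180°, 180°]: -43.741°.
Δφ = 68.438 − 2.592 = 65.846°.
a = sin²(Δφ/2) + cos φ₁ · cos φ₂ · sin²(Δλ/2) = 0.346349.
c = 2·atan2(√a, √(1−a)) = 1.25844 rad → d = 6371·c ≈ 8017.52 km.

8018 km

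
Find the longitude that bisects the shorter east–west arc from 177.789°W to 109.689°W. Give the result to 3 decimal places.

143.739°W

Signed shortest Δλ from -177.789° to -109.689° is +68.100°.
Midpoint longitude = -177.789° + (+68.100°)/2 = -177.789° + 34.050° = -143.739°.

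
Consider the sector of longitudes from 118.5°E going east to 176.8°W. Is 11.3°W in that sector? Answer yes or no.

No

Band width going east from +118.5° to -176.8°: ((-176.8 − 118.5) mod 360) = 64.7°.
Offset of -11.3° east of the west edge: ((-11.3 − 118.5) mod 360) = 230.2°.
230.2° > 64.7° ⇒ outside.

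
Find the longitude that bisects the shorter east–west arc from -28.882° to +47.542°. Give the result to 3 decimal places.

+9.330°

Signed shortest Δλ from -28.882° to +47.542° is +76.424°.
Midpoint longitude = -28.882° + (+76.424°)/2 = -28.882° + 38.212° = +9.330°.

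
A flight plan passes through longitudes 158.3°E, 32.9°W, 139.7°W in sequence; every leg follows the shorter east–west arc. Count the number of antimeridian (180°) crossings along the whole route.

1

Leg 1: +158.3° → -32.9°, shortest Δλ = 168.8° (east) — crosses 180°.
Leg 2: -32.9° → -139.7°, shortest Δλ = -106.8° (west) — does not cross 180°.
Total crossings: 1.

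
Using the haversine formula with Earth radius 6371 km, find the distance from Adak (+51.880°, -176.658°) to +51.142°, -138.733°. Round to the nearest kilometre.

Δλ = -138.733 − -176.658 = 37.925°.
Δφ = 51.142 − 51.880 = -0.738°.
a = sin²(Δφ/2) + cos φ₁ · cos φ₂ · sin²(Δλ/2) = 0.040937.
c = 2·atan2(√a, √(1−a)) = 0.40747 rad → d = 6371·c ≈ 2595.99 km.

2596 km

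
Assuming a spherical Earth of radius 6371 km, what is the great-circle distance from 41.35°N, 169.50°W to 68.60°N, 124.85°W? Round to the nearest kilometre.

3993 km

Δλ = -124.85 − -169.50 = 44.65°.
Δφ = 68.60 − 41.35 = 27.25°.
a = sin²(Δφ/2) + cos φ₁ · cos φ₂ · sin²(Δλ/2) = 0.095015.
c = 2·atan2(√a, √(1−a)) = 0.62669 rad → d = 6371·c ≈ 3992.67 km.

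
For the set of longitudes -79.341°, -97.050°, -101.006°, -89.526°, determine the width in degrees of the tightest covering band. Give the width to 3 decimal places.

21.665°

Sort the longitudes: -101.006°, -97.050°, -89.526°, -79.341°.
Eastward gaps between consecutive values (wrapping around): 3.956°, 7.524°, 10.185°, 338.335°.
Largest gap = 338.335° ⇒ minimal covering band is its complement: 360° − 338.335° = 21.665°.
Band runs from -101.006° eastward to -79.341°.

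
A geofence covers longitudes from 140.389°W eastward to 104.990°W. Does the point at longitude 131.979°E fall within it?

Band width going east from -140.389° to -104.990°: ((-104.990 − -140.389) mod 360) = 35.399°.
Offset of +131.979° east of the west edge: ((131.979 − -140.389) mod 360) = 272.368°.
272.368° > 35.399° ⇒ outside.

No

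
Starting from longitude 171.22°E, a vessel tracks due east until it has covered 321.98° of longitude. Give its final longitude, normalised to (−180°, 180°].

Start at +171.22°; shift +321.98° → +493.20°.
+493.20° lies outside (−180°, 180°]; subtract 360° → +133.20°.

133.20°E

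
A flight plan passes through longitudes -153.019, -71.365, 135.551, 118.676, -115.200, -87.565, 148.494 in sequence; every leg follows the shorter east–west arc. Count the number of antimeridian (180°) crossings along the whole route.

Leg 1: -153.019° → -71.365°, shortest Δλ = 81.654° (east) — does not cross 180°.
Leg 2: -71.365° → +135.551°, shortest Δλ = -153.084° (west) — crosses 180°.
Leg 3: +135.551° → +118.676°, shortest Δλ = -16.875° (west) — does not cross 180°.
Leg 4: +118.676° → -115.200°, shortest Δλ = 126.124° (east) — crosses 180°.
Leg 5: -115.200° → -87.565°, shortest Δλ = 27.635° (east) — does not cross 180°.
Leg 6: -87.565° → +148.494°, shortest Δλ = -123.941° (west) — crosses 180°.
Total crossings: 3.

3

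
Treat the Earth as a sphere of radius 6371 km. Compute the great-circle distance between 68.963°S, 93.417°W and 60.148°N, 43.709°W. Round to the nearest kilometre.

14894 km

Δλ = -43.709 − -93.417 = 49.708°.
Δφ = 60.148 − -68.963 = 129.111°.
a = sin²(Δφ/2) + cos φ₁ · cos φ₂ · sin²(Δλ/2) = 0.846978.
c = 2·atan2(√a, √(1−a)) = 2.33777 rad → d = 6371·c ≈ 14893.90 km.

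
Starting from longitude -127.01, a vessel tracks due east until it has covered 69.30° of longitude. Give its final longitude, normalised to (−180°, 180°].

-57.71°

Start at -127.01°; shift +69.30° → -57.71°.
-57.71° already lies in (−180°, 180°].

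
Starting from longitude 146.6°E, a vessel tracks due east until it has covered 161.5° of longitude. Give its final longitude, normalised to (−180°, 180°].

Start at +146.6°; shift +161.5° → +308.1°.
+308.1° lies outside (−180°, 180°]; subtract 360° → -51.9°.

51.9°W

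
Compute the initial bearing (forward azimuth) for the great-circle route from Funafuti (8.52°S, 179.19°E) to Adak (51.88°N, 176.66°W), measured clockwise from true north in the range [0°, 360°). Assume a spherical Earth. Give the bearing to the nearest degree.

3°

Δλ = -176.66 − 179.19 = -355.85°; wrapped into (−180°, 180°]: 4.15°.
θ = atan2( sin Δλ · cos φ₂ , cos φ₁ · sin φ₂ − sin φ₁ · cos φ₂ · cos Δλ )
  = atan2(0.04467, 0.86926) = 2.942° → normalised to [0°, 360°): 2.942°.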